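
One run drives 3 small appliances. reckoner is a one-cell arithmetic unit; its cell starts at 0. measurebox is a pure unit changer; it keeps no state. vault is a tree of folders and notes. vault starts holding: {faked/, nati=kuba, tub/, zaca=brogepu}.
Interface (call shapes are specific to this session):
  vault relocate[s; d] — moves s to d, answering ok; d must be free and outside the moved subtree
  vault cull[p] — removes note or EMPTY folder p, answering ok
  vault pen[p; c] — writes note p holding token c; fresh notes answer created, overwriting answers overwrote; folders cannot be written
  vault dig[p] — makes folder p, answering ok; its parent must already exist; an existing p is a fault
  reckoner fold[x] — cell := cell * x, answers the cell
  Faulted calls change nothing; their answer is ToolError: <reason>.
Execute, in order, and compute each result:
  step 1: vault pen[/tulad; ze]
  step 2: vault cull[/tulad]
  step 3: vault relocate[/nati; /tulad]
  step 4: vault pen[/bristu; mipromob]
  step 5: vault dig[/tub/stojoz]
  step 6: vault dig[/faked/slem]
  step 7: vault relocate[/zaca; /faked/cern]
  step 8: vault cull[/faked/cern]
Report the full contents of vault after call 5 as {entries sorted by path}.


Answer: {bristu=mipromob, faked/, tub/, tub/stojoz/, tulad=kuba, zaca=brogepu}

Derivation:
$ vault pen /tulad ze
[out] created
$ vault cull /tulad
[out] ok
$ vault relocate /nati /tulad
[out] ok
$ vault pen /bristu mipromob
[out] created
$ vault dig /tub/stojoz
[out] ok
$ vault dig /faked/slem
[out] ok
$ vault relocate /zaca /faked/cern
[out] ok
$ vault cull /faked/cern
[out] ok


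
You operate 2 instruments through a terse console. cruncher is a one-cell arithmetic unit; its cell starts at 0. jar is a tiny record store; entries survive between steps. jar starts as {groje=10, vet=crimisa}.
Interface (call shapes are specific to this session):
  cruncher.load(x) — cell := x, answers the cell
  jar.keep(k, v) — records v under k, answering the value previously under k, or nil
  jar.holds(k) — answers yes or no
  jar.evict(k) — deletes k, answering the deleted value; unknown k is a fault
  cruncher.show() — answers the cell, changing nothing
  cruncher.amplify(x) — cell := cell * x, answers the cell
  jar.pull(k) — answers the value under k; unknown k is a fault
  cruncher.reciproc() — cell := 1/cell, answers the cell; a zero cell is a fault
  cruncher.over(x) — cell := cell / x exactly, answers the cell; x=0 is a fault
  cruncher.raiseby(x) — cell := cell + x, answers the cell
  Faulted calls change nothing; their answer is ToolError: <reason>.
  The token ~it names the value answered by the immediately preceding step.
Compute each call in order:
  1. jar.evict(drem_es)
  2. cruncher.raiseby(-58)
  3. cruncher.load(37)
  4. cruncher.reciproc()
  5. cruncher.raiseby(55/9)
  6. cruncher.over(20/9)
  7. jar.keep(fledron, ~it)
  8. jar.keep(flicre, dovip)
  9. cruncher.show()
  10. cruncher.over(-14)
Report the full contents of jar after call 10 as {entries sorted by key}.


# 1. evict(drem_es) : ToolError: no such key drem_es
# 2. raiseby(-58) : -58
# 3. load(37) : 37
# 4. reciproc() : 1/37
# 5. raiseby(55/9) : 2044/333
# 6. over(20/9) : 511/185
# 7. keep(fledron, ~it) : nil
# 8. keep(flicre, dovip) : nil
# 9. show() : 511/185
# 10. over(-14) : -73/370

Answer: {fledron=511/185, flicre=dovip, groje=10, vet=crimisa}


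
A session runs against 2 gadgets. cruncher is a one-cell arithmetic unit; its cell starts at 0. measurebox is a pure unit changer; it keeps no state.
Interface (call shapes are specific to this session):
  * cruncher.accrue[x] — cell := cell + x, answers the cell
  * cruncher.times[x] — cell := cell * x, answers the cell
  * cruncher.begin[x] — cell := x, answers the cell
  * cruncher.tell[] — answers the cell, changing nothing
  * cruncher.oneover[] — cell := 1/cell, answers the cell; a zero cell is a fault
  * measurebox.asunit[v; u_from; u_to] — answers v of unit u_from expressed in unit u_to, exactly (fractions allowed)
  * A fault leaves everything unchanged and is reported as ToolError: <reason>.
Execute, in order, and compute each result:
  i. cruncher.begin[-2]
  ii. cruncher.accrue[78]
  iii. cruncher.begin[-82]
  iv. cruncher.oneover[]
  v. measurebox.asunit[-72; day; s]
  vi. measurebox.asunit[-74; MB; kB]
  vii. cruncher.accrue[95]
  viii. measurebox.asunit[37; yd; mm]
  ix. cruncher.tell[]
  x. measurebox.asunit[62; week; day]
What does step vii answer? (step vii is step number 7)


==> cruncher.begin(x→-2)
<== -2
==> cruncher.accrue(x→78)
<== 76
==> cruncher.begin(x→-82)
<== -82
==> cruncher.oneover()
<== -1/82
==> measurebox.asunit(v→-72, u_from→day, u_to→s)
<== -6220800
==> measurebox.asunit(v→-74, u_from→MB, u_to→kB)
<== -74000
==> cruncher.accrue(x→95)
<== 7789/82
==> measurebox.asunit(v→37, u_from→yd, u_to→mm)
<== 169164/5
==> cruncher.tell()
<== 7789/82
==> measurebox.asunit(v→62, u_from→week, u_to→day)
<== 434

Answer: 7789/82


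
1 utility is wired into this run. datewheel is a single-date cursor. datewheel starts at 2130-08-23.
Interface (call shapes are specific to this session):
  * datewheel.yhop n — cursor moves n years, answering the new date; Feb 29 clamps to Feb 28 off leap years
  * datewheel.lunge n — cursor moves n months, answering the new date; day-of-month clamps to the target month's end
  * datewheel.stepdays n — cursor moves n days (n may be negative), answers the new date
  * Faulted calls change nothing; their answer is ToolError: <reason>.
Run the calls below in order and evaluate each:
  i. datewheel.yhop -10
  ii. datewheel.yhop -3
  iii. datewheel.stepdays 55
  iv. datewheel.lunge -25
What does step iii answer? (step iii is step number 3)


Answer: 2117-10-17

Derivation:
→ datewheel.yhop(n: -10)
← 2120-08-23
→ datewheel.yhop(n: -3)
← 2117-08-23
→ datewheel.stepdays(n: 55)
← 2117-10-17
→ datewheel.lunge(n: -25)
← 2115-09-17


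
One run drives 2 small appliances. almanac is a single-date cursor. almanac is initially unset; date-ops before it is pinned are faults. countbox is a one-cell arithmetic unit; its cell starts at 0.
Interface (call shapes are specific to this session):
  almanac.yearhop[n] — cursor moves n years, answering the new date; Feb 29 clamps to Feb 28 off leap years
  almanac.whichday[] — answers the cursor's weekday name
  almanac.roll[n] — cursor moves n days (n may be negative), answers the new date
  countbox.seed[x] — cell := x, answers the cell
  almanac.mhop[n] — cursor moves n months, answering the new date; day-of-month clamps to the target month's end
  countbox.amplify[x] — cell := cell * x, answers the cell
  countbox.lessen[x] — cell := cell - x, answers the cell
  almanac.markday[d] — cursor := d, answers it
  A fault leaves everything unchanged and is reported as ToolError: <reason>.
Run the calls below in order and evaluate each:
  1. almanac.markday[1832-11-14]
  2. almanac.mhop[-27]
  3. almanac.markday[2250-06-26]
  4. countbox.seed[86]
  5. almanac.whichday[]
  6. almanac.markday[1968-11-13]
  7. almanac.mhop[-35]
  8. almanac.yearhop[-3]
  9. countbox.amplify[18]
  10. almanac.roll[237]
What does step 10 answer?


Next I call markday on 1832-11-14, and get 1832-11-14.
Now I run mhop on -27: 1830-08-14.
I invoke markday on 2250-06-26, → 2250-06-26.
Invoking seed on 86, → 86.
Now I run whichday(), giving Wednesday.
Using markday on 1968-11-13, — result: 1968-11-13.
I invoke mhop on -35, which returns 1965-12-13.
I invoke yearhop on -3: 1962-12-13.
I use amplify on 18, which returns 1548.
Now I run roll on 237, and see 1963-08-07.

Answer: 1963-08-07


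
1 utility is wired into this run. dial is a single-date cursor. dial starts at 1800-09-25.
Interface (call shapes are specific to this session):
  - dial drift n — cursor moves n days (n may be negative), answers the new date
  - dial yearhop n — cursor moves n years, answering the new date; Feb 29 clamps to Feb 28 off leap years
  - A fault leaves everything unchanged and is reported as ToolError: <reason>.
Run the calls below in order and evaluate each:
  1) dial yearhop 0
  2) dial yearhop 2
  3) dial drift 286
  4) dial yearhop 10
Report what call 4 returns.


Answer: 1813-07-08

Derivation:
;; 1. dial yearhop(0) => 1800-09-25
;; 2. dial yearhop(2) => 1802-09-25
;; 3. dial drift(286) => 1803-07-08
;; 4. dial yearhop(10) => 1813-07-08


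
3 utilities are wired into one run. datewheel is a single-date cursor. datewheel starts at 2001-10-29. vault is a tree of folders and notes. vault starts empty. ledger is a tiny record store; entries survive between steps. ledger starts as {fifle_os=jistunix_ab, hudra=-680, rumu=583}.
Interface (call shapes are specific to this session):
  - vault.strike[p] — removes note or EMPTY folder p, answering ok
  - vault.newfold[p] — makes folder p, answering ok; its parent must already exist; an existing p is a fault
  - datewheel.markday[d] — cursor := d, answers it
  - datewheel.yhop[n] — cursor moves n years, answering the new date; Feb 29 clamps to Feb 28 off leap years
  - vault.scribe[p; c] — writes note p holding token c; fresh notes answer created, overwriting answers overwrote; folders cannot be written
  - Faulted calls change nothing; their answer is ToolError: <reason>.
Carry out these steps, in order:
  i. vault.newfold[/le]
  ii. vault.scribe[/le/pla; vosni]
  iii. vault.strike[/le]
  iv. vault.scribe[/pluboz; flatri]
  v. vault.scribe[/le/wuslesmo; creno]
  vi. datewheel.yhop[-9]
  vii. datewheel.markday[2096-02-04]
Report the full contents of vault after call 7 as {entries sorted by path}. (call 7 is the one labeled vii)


Answer: {le/, le/pla=vosni, le/wuslesmo=creno, pluboz=flatri}

Derivation:
·→ vault.newfold(p=/le)
·← ok
·→ vault.scribe(p=/le/pla, c=vosni)
·← created
·→ vault.strike(p=/le)
·← ToolError: not empty
·→ vault.scribe(p=/pluboz, c=flatri)
·← created
·→ vault.scribe(p=/le/wuslesmo, c=creno)
·← created
·→ datewheel.yhop(n=-9)
·← 1992-10-29
·→ datewheel.markday(d=2096-02-04)
·← 2096-02-04


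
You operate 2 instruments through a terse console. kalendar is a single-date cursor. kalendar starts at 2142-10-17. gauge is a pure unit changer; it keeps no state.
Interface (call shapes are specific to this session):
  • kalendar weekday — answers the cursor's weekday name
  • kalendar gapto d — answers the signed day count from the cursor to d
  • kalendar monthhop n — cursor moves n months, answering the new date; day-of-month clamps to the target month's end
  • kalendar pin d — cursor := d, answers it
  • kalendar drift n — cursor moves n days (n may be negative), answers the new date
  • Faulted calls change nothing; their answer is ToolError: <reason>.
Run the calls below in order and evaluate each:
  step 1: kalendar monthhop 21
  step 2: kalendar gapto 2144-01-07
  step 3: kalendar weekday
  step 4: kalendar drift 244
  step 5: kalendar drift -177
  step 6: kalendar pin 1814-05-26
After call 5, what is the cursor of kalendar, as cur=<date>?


Answer: cur=2144-09-22

Derivation:
-> kalendar monthhop(n='21')
<- 2144-07-17
-> kalendar gapto(d='2144-01-07')
<- -192
-> kalendar weekday()
<- Friday
-> kalendar drift(n='244')
<- 2145-03-18
-> kalendar drift(n='-177')
<- 2144-09-22
-> kalendar pin(d='1814-05-26')
<- 1814-05-26


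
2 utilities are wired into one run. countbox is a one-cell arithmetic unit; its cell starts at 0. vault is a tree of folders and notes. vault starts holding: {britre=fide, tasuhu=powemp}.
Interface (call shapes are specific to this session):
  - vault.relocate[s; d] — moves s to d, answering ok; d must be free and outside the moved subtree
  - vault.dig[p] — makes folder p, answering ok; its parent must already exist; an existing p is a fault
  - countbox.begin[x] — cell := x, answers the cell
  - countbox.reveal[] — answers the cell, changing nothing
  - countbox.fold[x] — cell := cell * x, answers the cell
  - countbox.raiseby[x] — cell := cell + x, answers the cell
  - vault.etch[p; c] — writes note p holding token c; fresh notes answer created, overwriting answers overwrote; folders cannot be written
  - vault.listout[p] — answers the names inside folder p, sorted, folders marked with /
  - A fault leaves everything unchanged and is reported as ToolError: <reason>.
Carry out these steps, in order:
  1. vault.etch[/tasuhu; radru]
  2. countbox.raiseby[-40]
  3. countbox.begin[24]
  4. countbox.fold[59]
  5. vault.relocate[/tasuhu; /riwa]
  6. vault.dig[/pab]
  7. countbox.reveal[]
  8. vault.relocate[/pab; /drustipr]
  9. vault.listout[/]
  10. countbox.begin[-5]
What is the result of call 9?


I invoke etch using p: /tasuhu, c: radru, and get overwrote.
I use raiseby using x: -40: -40.
Then begin using x: 24, — result: 24.
I use fold using x: 59, giving 1416.
I run relocate using s: /tasuhu, d: /riwa, — result: ok.
Using dig using p: /pab, which returns ok.
Now I run reveal(), and see 1416.
Invoking relocate using s: /pab, d: /drustipr, → ok.
I use listout using p: /, and see [britre, drustipr/, riwa].
Now I run begin using x: -5, yielding -5.

Answer: [britre, drustipr/, riwa]


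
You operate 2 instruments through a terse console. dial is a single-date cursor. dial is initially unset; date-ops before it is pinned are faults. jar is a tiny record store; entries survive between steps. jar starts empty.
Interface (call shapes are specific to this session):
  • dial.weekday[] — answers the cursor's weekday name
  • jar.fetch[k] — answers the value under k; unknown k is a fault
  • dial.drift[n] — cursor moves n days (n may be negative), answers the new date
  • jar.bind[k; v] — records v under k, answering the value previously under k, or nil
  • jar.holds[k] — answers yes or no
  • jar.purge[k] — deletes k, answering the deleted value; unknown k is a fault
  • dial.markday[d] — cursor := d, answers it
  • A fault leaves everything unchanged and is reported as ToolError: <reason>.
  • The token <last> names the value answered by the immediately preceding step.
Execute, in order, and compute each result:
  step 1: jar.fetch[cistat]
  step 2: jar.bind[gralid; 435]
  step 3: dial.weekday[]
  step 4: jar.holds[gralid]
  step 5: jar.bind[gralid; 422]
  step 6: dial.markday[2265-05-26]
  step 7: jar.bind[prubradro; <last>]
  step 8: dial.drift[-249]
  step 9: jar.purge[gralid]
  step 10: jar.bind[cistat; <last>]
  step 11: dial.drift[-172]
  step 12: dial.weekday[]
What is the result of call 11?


# 1. jar.fetch(k=cistat) ~> ToolError: no such key cistat
# 2. jar.bind(k=gralid, v=435) ~> nil
# 3. dial.weekday() ~> ToolError: no date set
# 4. jar.holds(k=gralid) ~> yes
# 5. jar.bind(k=gralid, v=422) ~> 435
# 6. dial.markday(d=2265-05-26) ~> 2265-05-26
# 7. jar.bind(k=prubradro, v=<last>) ~> nil
# 8. dial.drift(n=-249) ~> 2264-09-19
# 9. jar.purge(k=gralid) ~> 422
# 10. jar.bind(k=cistat, v=<last>) ~> nil
# 11. dial.drift(n=-172) ~> 2264-03-31
# 12. dial.weekday() ~> Thursday

Answer: 2264-03-31


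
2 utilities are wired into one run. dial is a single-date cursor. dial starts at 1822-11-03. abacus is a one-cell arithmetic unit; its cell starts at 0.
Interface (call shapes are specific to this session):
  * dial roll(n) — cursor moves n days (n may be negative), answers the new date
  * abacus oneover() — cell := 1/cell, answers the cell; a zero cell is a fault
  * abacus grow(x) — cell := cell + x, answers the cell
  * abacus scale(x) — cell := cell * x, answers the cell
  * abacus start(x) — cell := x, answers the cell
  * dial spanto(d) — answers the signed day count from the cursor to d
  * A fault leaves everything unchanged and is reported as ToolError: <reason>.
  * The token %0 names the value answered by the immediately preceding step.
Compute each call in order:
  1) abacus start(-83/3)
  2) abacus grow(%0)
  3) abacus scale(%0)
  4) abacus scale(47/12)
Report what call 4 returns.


# 1. abacus start(x→-83/3) : -83/3
# 2. abacus grow(x→%0) : -166/3
# 3. abacus scale(x→%0) : 27556/9
# 4. abacus scale(x→47/12) : 323783/27

Answer: 323783/27


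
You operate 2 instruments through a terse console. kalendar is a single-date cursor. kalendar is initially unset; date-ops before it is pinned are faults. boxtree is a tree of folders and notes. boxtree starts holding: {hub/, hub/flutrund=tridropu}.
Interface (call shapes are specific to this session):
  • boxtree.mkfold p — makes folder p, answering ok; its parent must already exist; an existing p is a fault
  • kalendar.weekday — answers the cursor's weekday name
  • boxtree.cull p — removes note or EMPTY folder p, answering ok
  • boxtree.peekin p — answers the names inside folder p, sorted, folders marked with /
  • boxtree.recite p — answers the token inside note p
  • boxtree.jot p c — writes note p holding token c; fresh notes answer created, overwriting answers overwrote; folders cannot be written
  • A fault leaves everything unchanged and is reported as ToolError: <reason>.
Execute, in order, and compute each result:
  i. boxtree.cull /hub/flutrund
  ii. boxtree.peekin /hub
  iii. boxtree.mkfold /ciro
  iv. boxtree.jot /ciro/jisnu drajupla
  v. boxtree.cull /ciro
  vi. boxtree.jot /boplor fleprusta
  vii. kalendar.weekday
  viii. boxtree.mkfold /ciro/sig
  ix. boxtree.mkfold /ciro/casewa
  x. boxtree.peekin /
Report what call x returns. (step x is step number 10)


Invoking boxtree.cull using p=/hub/flutrund, yielding ok.
Next I call boxtree.peekin using p=/hub, and observe [].
Calling boxtree.mkfold using p=/ciro, — result: ok.
Using boxtree.jot using p=/ciro/jisnu, c=drajupla, giving created.
Now I run boxtree.cull using p=/ciro, yielding ToolError: not empty.
Then boxtree.jot using p=/boplor, c=fleprusta: created.
I use kalendar.weekday(): ToolError: no date set.
I use boxtree.mkfold using p=/ciro/sig, and observe ok.
Invoking boxtree.mkfold using p=/ciro/casewa, yielding ok.
I use boxtree.peekin using p=/, yielding [boplor, ciro/, hub/].

Answer: [boplor, ciro/, hub/]


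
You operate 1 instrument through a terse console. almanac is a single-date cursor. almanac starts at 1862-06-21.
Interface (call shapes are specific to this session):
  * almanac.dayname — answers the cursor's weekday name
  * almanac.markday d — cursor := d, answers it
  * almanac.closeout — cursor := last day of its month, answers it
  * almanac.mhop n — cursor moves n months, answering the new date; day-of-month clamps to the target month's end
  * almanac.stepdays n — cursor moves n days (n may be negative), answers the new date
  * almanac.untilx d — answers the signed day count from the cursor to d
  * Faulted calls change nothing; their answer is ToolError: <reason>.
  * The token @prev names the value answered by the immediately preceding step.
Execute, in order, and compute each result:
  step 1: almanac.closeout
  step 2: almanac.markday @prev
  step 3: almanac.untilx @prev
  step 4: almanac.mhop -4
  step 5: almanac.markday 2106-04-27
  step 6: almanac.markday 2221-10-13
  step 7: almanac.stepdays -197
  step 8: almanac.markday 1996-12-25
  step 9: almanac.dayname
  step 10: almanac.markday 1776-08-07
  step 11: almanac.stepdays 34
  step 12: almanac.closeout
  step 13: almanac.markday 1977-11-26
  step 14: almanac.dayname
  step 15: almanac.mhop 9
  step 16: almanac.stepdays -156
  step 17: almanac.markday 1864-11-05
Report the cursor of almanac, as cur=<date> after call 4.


Answer: cur=1862-02-28

Derivation:
→ almanac.closeout()
← 1862-06-30
→ almanac.markday(d→@prev)
← 1862-06-30
→ almanac.untilx(d→@prev)
← 0
→ almanac.mhop(n→-4)
← 1862-02-28
→ almanac.markday(d→2106-04-27)
← 2106-04-27
→ almanac.markday(d→2221-10-13)
← 2221-10-13
→ almanac.stepdays(n→-197)
← 2221-03-30
→ almanac.markday(d→1996-12-25)
← 1996-12-25
→ almanac.dayname()
← Wednesday
→ almanac.markday(d→1776-08-07)
← 1776-08-07
→ almanac.stepdays(n→34)
← 1776-09-10
→ almanac.closeout()
← 1776-09-30
→ almanac.markday(d→1977-11-26)
← 1977-11-26
→ almanac.dayname()
← Saturday
→ almanac.mhop(n→9)
← 1978-08-26
→ almanac.stepdays(n→-156)
← 1978-03-23
→ almanac.markday(d→1864-11-05)
← 1864-11-05


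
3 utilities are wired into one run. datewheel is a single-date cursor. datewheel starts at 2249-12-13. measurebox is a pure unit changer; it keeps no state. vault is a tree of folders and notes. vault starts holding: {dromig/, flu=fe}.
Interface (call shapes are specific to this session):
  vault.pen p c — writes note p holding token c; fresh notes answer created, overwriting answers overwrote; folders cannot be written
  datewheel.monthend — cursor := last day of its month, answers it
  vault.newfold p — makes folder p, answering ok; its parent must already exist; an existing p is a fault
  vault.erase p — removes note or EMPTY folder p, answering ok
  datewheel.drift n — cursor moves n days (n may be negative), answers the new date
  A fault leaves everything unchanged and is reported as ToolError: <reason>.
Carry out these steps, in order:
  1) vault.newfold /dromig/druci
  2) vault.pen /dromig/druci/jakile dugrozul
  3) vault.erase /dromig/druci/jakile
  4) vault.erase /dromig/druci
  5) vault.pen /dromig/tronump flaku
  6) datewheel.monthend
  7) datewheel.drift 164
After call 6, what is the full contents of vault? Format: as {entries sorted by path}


Answer: {dromig/, dromig/tronump=flaku, flu=fe}

Derivation:
~$ newfold p: /dromig/druci
= ok
~$ pen p: /dromig/druci/jakile c: dugrozul
= created
~$ erase p: /dromig/druci/jakile
= ok
~$ erase p: /dromig/druci
= ok
~$ pen p: /dromig/tronump c: flaku
= created
~$ monthend
= 2249-12-31
~$ drift n: 164
= 2250-06-13


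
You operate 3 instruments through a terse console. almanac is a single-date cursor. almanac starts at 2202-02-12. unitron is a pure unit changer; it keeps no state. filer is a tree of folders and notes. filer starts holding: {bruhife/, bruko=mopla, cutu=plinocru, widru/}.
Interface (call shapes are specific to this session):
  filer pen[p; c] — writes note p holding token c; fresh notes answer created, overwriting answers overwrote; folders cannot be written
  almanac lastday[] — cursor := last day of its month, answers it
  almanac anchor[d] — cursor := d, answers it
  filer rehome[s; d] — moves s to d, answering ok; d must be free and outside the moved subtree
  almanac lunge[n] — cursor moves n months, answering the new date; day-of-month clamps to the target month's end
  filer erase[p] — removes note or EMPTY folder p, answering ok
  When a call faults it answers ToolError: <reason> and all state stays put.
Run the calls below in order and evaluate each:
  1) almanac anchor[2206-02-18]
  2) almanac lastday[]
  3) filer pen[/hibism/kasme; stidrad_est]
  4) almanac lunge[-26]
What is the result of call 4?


Answer: 2203-12-28

Derivation:
Invoking almanac anchor passing d→2206-02-18, → 2206-02-18.
Next I call almanac lastday, → 2206-02-28.
Calling filer pen passing p→/hibism/kasme, c→stidrad_est: ToolError: no parent.
Next I call almanac lunge passing n→-26: 2203-12-28.


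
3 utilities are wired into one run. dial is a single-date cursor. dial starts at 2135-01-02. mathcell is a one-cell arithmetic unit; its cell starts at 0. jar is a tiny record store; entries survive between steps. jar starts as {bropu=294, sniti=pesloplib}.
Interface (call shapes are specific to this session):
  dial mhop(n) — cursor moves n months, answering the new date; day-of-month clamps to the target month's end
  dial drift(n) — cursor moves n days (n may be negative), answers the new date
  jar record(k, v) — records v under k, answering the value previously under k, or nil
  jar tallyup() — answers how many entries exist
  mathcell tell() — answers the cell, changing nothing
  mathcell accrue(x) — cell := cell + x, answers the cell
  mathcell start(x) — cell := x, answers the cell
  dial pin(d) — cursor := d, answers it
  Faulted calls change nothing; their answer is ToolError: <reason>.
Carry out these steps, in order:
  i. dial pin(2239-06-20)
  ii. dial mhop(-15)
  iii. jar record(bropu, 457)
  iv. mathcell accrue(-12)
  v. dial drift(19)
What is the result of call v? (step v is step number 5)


Next I call dial pin using d=2239-06-20, yielding 2239-06-20.
Calling dial mhop using n=-15, and observe 2238-03-20.
Calling jar record using k=bropu, v=457, and get 294.
Now I run mathcell accrue using x=-12: -12.
Next I call dial drift using n=19, giving 2238-04-08.

Answer: 2238-04-08


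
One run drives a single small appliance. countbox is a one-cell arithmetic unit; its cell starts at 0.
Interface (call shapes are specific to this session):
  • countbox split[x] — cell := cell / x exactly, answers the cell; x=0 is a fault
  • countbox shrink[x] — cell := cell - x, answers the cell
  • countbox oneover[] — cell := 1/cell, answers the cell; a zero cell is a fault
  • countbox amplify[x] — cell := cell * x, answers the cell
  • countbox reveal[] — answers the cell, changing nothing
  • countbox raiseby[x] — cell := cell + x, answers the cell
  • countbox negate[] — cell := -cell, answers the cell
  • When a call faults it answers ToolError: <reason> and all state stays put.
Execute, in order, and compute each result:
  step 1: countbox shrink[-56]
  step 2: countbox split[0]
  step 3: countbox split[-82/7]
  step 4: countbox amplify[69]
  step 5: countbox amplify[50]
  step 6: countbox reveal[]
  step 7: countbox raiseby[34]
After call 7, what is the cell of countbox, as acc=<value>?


! countbox shrink(x=-56) ~> 56
! countbox split(x=0) ~> ToolError: division by zero
! countbox split(x=-82/7) ~> -196/41
! countbox amplify(x=69) ~> -13524/41
! countbox amplify(x=50) ~> -676200/41
! countbox reveal() ~> -676200/41
! countbox raiseby(x=34) ~> -674806/41

Answer: acc=-674806/41


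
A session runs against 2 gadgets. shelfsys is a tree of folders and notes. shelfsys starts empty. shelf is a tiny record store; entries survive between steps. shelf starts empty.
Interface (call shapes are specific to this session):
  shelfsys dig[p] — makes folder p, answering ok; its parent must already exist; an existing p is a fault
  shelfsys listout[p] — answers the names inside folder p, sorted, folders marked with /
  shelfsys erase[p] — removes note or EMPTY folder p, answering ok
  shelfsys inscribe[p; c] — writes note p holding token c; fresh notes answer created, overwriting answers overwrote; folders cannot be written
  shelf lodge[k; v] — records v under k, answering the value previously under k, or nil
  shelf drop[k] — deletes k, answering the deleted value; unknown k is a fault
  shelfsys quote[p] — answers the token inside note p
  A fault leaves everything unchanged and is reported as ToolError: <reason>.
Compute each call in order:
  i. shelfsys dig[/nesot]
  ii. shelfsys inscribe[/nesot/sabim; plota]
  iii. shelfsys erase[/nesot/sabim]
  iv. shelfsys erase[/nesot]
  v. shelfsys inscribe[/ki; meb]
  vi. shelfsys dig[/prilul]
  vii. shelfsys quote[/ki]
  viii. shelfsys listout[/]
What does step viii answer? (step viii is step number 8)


Answer: [ki, prilul/]

Derivation:
Step: shelfsys dig[p='/nesot']
Result: ok
Step: shelfsys inscribe[p='/nesot/sabim'; c='plota']
Result: created
Step: shelfsys erase[p='/nesot/sabim']
Result: ok
Step: shelfsys erase[p='/nesot']
Result: ok
Step: shelfsys inscribe[p='/ki'; c='meb']
Result: created
Step: shelfsys dig[p='/prilul']
Result: ok
Step: shelfsys quote[p='/ki']
Result: meb
Step: shelfsys listout[p='/']
Result: [ki, prilul/]


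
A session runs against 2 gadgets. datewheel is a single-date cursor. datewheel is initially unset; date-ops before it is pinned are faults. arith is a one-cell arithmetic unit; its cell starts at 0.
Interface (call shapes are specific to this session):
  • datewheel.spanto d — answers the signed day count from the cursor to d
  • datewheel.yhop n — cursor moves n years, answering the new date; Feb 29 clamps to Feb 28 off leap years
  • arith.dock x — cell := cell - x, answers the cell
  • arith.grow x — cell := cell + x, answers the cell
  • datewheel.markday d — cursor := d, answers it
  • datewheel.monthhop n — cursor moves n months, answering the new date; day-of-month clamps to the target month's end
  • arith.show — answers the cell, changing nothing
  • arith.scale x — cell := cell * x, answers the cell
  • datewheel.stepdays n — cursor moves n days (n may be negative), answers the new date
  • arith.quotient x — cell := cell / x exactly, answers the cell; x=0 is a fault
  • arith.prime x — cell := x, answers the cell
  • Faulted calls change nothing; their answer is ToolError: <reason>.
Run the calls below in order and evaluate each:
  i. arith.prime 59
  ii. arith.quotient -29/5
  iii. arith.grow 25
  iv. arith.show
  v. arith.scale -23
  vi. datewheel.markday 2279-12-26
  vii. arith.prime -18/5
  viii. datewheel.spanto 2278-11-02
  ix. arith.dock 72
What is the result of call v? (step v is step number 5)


Answer: -9890/29

Derivation:
# 1. arith.prime(x: 59) ~> 59
# 2. arith.quotient(x: -29/5) ~> -295/29
# 3. arith.grow(x: 25) ~> 430/29
# 4. arith.show() ~> 430/29
# 5. arith.scale(x: -23) ~> -9890/29
# 6. datewheel.markday(d: 2279-12-26) ~> 2279-12-26
# 7. arith.prime(x: -18/5) ~> -18/5
# 8. datewheel.spanto(d: 2278-11-02) ~> -419
# 9. arith.dock(x: 72) ~> -378/5


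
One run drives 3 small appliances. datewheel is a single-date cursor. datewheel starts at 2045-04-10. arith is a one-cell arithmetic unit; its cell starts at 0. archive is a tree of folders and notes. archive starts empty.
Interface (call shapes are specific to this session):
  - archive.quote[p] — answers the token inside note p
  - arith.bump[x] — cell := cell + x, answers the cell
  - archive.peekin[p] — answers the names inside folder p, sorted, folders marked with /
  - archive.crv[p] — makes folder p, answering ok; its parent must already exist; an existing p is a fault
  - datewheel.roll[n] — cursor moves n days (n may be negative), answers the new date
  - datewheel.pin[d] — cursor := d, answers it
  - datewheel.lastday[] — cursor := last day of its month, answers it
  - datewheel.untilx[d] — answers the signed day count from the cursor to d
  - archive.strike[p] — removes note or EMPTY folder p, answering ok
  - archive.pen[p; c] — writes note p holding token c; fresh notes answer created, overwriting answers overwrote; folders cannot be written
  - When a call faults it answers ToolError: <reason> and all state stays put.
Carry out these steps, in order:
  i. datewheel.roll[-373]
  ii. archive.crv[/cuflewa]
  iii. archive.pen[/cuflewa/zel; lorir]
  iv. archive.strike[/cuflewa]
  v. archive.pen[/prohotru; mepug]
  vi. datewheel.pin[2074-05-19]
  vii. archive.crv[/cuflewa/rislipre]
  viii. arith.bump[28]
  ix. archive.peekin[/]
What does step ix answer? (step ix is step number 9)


Answer: [cuflewa/, prohotru]

Derivation:
→ datewheel.roll(n→-373)
← 2044-04-02
→ archive.crv(p→/cuflewa)
← ok
→ archive.pen(p→/cuflewa/zel, c→lorir)
← created
→ archive.strike(p→/cuflewa)
← ToolError: not empty
→ archive.pen(p→/prohotru, c→mepug)
← created
→ datewheel.pin(d→2074-05-19)
← 2074-05-19
→ archive.crv(p→/cuflewa/rislipre)
← ok
→ arith.bump(x→28)
← 28
→ archive.peekin(p→/)
← [cuflewa/, prohotru]


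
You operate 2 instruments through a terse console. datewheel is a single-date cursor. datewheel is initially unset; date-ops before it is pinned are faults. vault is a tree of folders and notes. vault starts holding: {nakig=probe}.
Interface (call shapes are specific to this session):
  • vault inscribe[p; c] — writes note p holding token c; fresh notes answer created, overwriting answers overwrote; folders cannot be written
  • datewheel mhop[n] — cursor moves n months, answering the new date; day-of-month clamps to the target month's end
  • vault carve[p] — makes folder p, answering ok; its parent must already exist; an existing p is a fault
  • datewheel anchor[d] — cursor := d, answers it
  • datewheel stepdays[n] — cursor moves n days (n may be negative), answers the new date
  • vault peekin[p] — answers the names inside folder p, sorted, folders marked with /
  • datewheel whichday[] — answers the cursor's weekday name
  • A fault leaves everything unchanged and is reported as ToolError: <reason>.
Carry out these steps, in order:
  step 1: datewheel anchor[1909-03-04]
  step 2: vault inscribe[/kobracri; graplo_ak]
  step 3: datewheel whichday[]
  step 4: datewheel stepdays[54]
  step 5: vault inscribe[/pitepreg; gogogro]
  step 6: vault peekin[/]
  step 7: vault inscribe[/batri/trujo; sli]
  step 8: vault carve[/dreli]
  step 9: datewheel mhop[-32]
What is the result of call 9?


Step: datewheel anchor[d='1909-03-04']
Result: 1909-03-04
Step: vault inscribe[p='/kobracri'; c='graplo_ak']
Result: created
Step: datewheel whichday[]
Result: Thursday
Step: datewheel stepdays[n='54']
Result: 1909-04-27
Step: vault inscribe[p='/pitepreg'; c='gogogro']
Result: created
Step: vault peekin[p='/']
Result: [kobracri, nakig, pitepreg]
Step: vault inscribe[p='/batri/trujo'; c='sli']
Result: ToolError: no parent
Step: vault carve[p='/dreli']
Result: ok
Step: datewheel mhop[n='-32']
Result: 1906-08-27

Answer: 1906-08-27


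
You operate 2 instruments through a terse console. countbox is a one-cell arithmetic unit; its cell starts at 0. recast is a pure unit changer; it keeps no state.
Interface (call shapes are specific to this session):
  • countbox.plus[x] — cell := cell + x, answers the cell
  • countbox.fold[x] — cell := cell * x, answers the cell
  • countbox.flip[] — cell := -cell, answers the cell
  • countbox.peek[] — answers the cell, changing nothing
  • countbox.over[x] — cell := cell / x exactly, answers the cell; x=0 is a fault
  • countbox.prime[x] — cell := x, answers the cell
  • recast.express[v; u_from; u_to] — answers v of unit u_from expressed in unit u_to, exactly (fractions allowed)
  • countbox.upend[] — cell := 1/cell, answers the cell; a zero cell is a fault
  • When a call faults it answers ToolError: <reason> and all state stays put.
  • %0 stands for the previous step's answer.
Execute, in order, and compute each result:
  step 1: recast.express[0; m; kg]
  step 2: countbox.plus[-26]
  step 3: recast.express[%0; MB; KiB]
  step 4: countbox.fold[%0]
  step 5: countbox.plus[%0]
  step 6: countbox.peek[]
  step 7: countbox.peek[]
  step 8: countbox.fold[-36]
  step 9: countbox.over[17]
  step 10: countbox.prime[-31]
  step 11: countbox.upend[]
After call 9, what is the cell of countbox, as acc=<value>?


I try express(v='0', u_from='m', u_to='kg'): ToolError: incompatible units.
I call plus(x='-26'): -26.
I try express(v='%0', u_from='MB', u_to='KiB'), which returns -203125/8.
Invoking fold(x='%0'), and see 2640625/4.
Calling plus(x='%0'), → 2640625/2.
Next I call peek(), and observe 2640625/2.
Now I run peek(), and see 2640625/2.
I invoke fold(x='-36'): -47531250.
Calling over(x='17'), which returns -47531250/17.
I try prime(x='-31'): -31.
I invoke upend, → -1/31.

Answer: acc=-47531250/17


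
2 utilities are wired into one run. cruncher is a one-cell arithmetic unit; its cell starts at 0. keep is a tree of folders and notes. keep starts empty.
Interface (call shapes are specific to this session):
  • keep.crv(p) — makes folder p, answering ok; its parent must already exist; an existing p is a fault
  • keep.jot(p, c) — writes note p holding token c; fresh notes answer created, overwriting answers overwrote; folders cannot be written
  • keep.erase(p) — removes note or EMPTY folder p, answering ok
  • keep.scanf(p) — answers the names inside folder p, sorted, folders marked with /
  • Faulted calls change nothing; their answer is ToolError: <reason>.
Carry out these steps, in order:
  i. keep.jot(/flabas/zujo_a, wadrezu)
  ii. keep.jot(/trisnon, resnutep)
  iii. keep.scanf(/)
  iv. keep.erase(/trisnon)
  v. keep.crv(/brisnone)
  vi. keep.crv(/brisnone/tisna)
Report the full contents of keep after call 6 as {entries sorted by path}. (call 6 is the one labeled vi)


→ keep.jot(p=/flabas/zujo_a, c=wadrezu)
← ToolError: no parent
→ keep.jot(p=/trisnon, c=resnutep)
← created
→ keep.scanf(p=/)
← [trisnon]
→ keep.erase(p=/trisnon)
← ok
→ keep.crv(p=/brisnone)
← ok
→ keep.crv(p=/brisnone/tisna)
← ok

Answer: {brisnone/, brisnone/tisna/}


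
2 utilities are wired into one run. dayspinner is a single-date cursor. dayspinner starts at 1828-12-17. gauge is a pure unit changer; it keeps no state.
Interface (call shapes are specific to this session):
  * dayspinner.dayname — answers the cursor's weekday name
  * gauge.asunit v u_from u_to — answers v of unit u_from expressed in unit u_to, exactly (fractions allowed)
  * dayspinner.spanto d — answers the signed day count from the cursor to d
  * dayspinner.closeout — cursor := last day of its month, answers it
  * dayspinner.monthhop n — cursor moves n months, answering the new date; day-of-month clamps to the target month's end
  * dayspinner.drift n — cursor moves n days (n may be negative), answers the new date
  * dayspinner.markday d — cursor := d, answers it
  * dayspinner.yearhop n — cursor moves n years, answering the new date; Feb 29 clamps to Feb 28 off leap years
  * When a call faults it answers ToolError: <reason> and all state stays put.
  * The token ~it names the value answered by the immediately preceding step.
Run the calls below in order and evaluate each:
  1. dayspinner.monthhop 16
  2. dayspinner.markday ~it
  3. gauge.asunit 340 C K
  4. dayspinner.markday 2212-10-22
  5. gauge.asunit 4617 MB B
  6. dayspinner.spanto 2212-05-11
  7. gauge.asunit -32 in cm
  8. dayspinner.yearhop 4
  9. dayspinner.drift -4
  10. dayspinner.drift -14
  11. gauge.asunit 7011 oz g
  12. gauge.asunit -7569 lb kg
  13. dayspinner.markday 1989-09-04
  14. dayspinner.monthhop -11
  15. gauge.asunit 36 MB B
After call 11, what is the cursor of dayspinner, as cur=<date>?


Answer: cur=2216-10-04

Derivation:
==> monthhop(n: 16)
<== 1830-04-17
==> markday(d: ~it)
<== 1830-04-17
==> asunit(v: 340, u_from: C, u_to: K)
<== 12263/20
==> markday(d: 2212-10-22)
<== 2212-10-22
==> asunit(v: 4617, u_from: MB, u_to: B)
<== 4617000000
==> spanto(d: 2212-05-11)
<== -164
==> asunit(v: -32, u_from: in, u_to: cm)
<== -2032/25
==> yearhop(n: 4)
<== 2216-10-22
==> drift(n: -4)
<== 2216-10-18
==> drift(n: -14)
<== 2216-10-04
==> asunit(v: 7011, u_from: oz, u_to: g)
<== 318013610607/1600000
==> asunit(v: -7569, u_from: lb, u_to: kg)
<== -343324064853/100000000
==> markday(d: 1989-09-04)
<== 1989-09-04
==> monthhop(n: -11)
<== 1988-10-04
==> asunit(v: 36, u_from: MB, u_to: B)
<== 36000000


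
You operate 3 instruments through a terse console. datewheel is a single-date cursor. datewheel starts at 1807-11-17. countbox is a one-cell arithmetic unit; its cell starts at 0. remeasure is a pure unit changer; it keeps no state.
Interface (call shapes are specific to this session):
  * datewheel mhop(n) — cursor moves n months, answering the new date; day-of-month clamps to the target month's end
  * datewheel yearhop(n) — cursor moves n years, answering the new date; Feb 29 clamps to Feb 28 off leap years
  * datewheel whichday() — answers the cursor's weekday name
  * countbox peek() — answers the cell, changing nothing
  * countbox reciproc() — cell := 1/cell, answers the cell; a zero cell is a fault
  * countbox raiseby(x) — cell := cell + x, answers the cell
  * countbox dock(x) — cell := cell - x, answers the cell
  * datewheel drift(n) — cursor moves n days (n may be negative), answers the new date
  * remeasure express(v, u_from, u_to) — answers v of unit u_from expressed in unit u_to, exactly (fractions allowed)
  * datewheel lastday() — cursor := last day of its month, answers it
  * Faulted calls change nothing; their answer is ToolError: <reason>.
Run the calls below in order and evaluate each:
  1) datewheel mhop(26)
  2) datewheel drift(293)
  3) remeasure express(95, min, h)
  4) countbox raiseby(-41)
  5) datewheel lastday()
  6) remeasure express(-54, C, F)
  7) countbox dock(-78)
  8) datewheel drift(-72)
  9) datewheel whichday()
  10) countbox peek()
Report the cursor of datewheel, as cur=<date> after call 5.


I try datewheel mhop passing n→26, — result: 1810-01-17.
I use datewheel drift passing n→293, and get 1810-11-06.
Using remeasure express passing v→95, u_from→min, u_to→h, and observe 19/12.
Using countbox raiseby passing x→-41, → -41.
Then datewheel lastday(), and get 1810-11-30.
Next I call remeasure express passing v→-54, u_from→C, u_to→F, giving -326/5.
I invoke countbox dock passing x→-78, and get 37.
I try datewheel drift passing n→-72, giving 1810-09-19.
I use datewheel whichday, yielding Wednesday.
Calling countbox peek, giving 37.

Answer: cur=1810-11-30
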